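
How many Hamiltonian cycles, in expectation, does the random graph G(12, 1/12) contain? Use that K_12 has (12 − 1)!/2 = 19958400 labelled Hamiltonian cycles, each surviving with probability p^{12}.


K_12 has (12 − 1)!/2 = 19958400 labelled Hamiltonian cycles.
For each such Hamiltonian cycle H, let X_H = 1 if all 12 edges of H are present in G. Then P[X_H = 1] = p^{12} = (1/12)^{12} = 1/8916100448256.
By linearity of expectation: E[X] = Σ_H E[X_H] = 19958400 · p^{12} = 19958400 · 1/8916100448256 = 1925/859963392.
Numerically: E[X] ≈ 2.2385e-06.

E[X] = 19958400 · (1/12)^{12} = 1925/859963392 ≈ 2.2385e-06.


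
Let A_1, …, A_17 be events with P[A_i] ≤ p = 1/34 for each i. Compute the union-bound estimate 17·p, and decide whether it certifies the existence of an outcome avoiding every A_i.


Union bound: P[∪_{i=1}^{17} A_i] ≤ Σ_i P[A_i] ≤ 17·p = 17·(1/34) = 1/2.
Numerically: 1/2 ≈ 0.50000.
Is 1/2 < 1? YES.
Since P[∪ A_i] ≤ 1/2 < 1, the complement has P[∩ A_i^c] ≥ 1 − 1/2 = 1/2 > 0, so some outcome avoids every A_i.

17·p = 1/2 ≈ 0.50000; existence CERTIFIED by the union bound.


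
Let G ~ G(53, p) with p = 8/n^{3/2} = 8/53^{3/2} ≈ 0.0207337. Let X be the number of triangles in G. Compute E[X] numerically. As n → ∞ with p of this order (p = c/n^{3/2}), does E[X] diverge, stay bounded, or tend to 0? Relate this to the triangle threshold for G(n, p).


Number of potential triangles: C(53, 3) = 23426.
Each occurs with probability p³ ≈ (0.0207337)³ ≈ 8.91309525e-06.
By linearity: E[X] = C(53, 3)·p³ ≈ 23426 · 8.91309525e-06 ≈ 0.208798.
Since α = 3/2 > 1, p = c/n^{3/2} = o(1/n) is below the triangle threshold p ~ 1/n. Asymptotically E[X] ~ (c³/6)·n^{3(1−α)} = (8³/6)·n^{-1.5} → 0, so by Markov's inequality G has no triangles w.h.p.

E[X] ≈ 0.208798; in regime p = Θ(1/n^{3/2}) E[X] tends to 0 (below the triangle threshold p ~ 1/n).


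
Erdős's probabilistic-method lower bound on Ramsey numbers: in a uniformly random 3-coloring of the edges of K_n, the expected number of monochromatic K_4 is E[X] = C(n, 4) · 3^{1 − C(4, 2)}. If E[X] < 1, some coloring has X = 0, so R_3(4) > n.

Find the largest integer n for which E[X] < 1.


We need C(n, 4) · 3^{1 − 6} < 1, i.e. C(n, 4) < 3^{6 − 1} = 243.
Check values of n near the boundary:
  n = 5: C(5, 4) = 5; 5 < 243? YES
  n = 6: C(6, 4) = 15; 15 < 243? YES
  n = 7: C(7, 4) = 35; 35 < 243? YES
  n = 8: C(8, 4) = 70; 70 < 243? YES
  n = 9: C(9, 4) = 126; 126 < 243? YES
  n = 10: C(10, 4) = 210; 210 < 243? YES
  n = 11: C(11, 4) = 330; 330 < 243? NO
  n = 12: C(12, 4) = 495; 495 < 243? NO
  n = 13: C(13, 4) = 715; 715 < 243? NO
The largest n with C(n, 4) < 243 is n = 10 (where E[X] = 70/81 ≈ 0.8642). Hence R_3(4) > 10, i.e. R_3(4) ≥ 11.

Largest n = 10; hence R_3(4) > 10.


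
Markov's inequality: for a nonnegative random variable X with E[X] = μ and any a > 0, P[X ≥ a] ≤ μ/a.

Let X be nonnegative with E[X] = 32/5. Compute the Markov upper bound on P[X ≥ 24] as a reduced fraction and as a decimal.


μ = E[X] = 32/5, a = 24.
Markov: P[X ≥ 24] ≤ μ/a = (32/5)/24 = 4/15.
Numerically: ≈ 0.266667.
(Since a = 24 > μ = 6.400000, the bound 4/15 is < 1 and informative.)

P[X ≥ 24] ≤ 4/15 ≈ 0.266667.


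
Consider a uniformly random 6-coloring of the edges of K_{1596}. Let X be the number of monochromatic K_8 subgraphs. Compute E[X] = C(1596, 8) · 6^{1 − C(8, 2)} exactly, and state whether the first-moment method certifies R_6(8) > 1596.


E[X] = C(1596, 8) · 6^{1 − 28} = 1025915067760710553965 · 6^{−27} = 1025915067760710553965/1023490369077469249536.
As a reduced fraction: E[X] = 37996854361507798295/37907050706572935168 ≈ 1.0023690.
Is E[X] < 1? NO.
Since E[X] ≥ 1, the first-moment bound is inconclusive at n = 1596; it does NOT by itself certify R_6(8) > 1596.

E[X] = 37996854361507798295/37907050706572935168 ≈ 1.0023690; E[X] ≥ 1; first-moment method inconclusive here.


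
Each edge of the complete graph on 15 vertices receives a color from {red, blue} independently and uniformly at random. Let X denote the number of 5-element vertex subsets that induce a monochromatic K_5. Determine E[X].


Let X = Σ_S X_S over the C(15, 5) = 3003 subsets S of size 5, where X_S = 1 if the K_5 on S is monochromatic.
For a fixed S, the K_5 on S has C(5, 2) = 10 edges. P[all 10 edges red] = (1/2)^10, and likewise for blue, so P[monochromatic] = 2·(1/2)^10 = 2^{1 − 10} = 1/512.
By linearity of expectation: E[X] = C(15, 5) · 2^{1 − 10} = 3003 · 1/512 = 3003/512.
Numerically: E[X] ≈ 5.8652.

E[X] = C(15,5)·2^(1−C(5,2)) = 3003/512 ≈ 5.8652.


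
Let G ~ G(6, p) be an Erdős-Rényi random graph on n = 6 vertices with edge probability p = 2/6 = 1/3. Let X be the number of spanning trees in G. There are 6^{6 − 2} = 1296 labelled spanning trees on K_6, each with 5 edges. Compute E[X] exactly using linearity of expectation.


K_6 has 6^{6 − 2} = 1296 labelled spanning trees.
For each such spanning tree H, let X_H = 1 if all 5 edges of H are present in G. Then P[X_H = 1] = p^{5} = (1/3)^{5} = 1/243.
Summing the indicators: E[X] = Σ_H E[X_H] = 1296 · p^{5} = 1296 · 1/243 = 16/3.
Numerically: E[X] ≈ 5.33333.

E[X] = 1296 · (1/3)^{5} = 16/3 ≈ 5.33333.


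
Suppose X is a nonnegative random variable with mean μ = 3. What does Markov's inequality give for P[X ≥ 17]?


μ = E[X] = 3, a = 17.
Markov: P[X ≥ 17] ≤ μ/a = (3)/17 = 3/17.
Numerically: ≈ 0.17647.
(Since a = 17 > μ = 3.00000, the bound 3/17 is < 1 and informative.)

P[X ≥ 17] ≤ 3/17 ≈ 0.17647.


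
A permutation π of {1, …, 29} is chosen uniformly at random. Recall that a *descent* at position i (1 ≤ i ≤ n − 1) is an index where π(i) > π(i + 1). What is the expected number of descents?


Write X = Σ X_I over i = 1, …, 28, with X_I the indicator of one descent.
There are 28 indicators.
For each fixed i, the pair (π(i), π(i+1)) is a uniformly random ordered pair of distinct values from {1, …, 29}; by symmetry P[π(i) > π(i+1)] = 1/2.
By linearity: E[X] = 28 · (1/2) = (29 − 1) · (1/2) = 14 ≈ 14.000.

E[X] = 14 = 14.000.


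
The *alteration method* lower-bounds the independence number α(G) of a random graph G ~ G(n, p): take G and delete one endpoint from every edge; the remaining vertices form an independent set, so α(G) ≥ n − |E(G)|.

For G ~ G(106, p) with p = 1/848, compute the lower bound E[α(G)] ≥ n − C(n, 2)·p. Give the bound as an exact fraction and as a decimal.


E[|E(G)|] = C(106, 2)·p = 5565 · (1/848) = 105/16.
E[α(G)] ≥ n − E[|E(G)|] = 106 − 105/16 = 1591/16.
Numerically: ≈ 99.437500.
(This is only a lower bound; the true E[α(G)] may be larger.)

E[α(G)] ≥ 1591/16 ≈ 99.437500.


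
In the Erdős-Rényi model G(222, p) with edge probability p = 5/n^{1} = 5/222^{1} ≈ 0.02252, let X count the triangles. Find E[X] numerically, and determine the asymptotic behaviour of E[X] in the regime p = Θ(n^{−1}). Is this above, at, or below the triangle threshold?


Number of potential triangles: C(222, 3) = 1798940.
Each occurs with probability p³ ≈ (0.02252)³ ≈ 1.142487e-05.
By linearity: E[X] = C(222, 3)·p³ ≈ 1798940 · 1.142487e-05 ≈ 20.5526.
Here α = 1, so p = 5/n is exactly at the triangle threshold p ~ 1/n. Asymptotically E[X] → c³/6 = 5³/6 = 125/6 ≈ 20.8333, a bounded constant. In this regime the triangle count is asymptotically Poisson(c³/6).

E[X] ≈ 20.5526; in regime p = Θ(1/n^{1}) E[X] stays bounded (at the triangle threshold p ~ 1/n).


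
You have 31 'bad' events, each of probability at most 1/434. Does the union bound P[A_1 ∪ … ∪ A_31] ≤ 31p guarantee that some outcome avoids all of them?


Union bound: P[∪_{i=1}^{31} A_i] ≤ Σ_i P[A_i] ≤ 31·p = 31·(1/434) = 1/14.
Numerically: 1/14 ≈ 0.071.
Is 1/14 < 1? YES.
Since P[∪ A_i] ≤ 1/14 < 1, the complement has P[∩ A_i^c] ≥ 1 − 1/14 = 13/14 > 0, so some outcome avoids every A_i.

31·p = 1/14 ≈ 0.071; existence CERTIFIED by the union bound.


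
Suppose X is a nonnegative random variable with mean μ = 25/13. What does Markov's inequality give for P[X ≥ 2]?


μ = E[X] = 25/13, a = 2.
Markov: P[X ≥ 2] ≤ μ/a = (25/13)/2 = 25/26.
Numerically: ≈ 0.962.
(Since a = 2 > μ = 1.923, the bound 25/26 is < 1 and informative.)

P[X ≥ 2] ≤ 25/26 ≈ 0.962.


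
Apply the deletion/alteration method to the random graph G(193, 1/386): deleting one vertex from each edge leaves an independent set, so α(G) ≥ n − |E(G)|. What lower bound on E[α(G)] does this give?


E[|E(G)|] = C(193, 2)·p = 18528 · (1/386) = 48.
E[α(G)] ≥ n − E[|E(G)|] = 193 − 48 = 145.
Numerically: ≈ 145.0000.
(This is only a lower bound; the true E[α(G)] may be larger.)

E[α(G)] ≥ 145 ≈ 145.0000.


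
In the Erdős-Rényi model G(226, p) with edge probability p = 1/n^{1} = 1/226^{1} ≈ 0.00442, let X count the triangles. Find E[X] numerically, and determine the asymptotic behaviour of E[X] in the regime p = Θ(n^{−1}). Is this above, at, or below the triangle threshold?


Number of potential triangles: C(226, 3) = 1898400.
Each occurs with probability p³ ≈ (0.00442)³ ≈ 8.66313e-08.
By linearity: E[X] = C(226, 3)·p³ ≈ 1898400 · 8.66313e-08 ≈ 0.164.
Here α = 1, so p = 1/n is exactly at the triangle threshold p ~ 1/n. Asymptotically E[X] → c³/6 = 1³/6 = 1/6 ≈ 0.167, a bounded constant. In this regime the triangle count is asymptotically Poisson(c³/6).

E[X] ≈ 0.164; in regime p = Θ(1/n^{1}) E[X] stays bounded (at the triangle threshold p ~ 1/n).


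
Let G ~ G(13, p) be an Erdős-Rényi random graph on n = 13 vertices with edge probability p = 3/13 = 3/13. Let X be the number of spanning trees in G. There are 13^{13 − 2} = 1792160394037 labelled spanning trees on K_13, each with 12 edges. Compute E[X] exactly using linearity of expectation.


K_13 has 13^{13 − 2} = 1792160394037 labelled spanning trees.
For each such spanning tree H, let X_H = 1 if all 12 edges of H are present in G. Then P[X_H = 1] = p^{12} = (3/13)^{12} = 531441/23298085122481.
By linearity of expectation: E[X] = Σ_H E[X_H] = 1792160394037 · p^{12} = 1792160394037 · 531441/23298085122481 = 531441/13.
Numerically: E[X] ≈ 40880.

E[X] = 1792160394037 · (3/13)^{12} = 531441/13 ≈ 40880.


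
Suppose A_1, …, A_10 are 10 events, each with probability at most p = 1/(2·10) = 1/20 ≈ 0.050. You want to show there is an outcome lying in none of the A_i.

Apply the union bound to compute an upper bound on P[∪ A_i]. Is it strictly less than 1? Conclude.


Union bound: P[∪_{i=1}^{10} A_i] ≤ Σ_i P[A_i] ≤ 10·p = 10·(1/20) = 1/2.
Numerically: 1/2 ≈ 0.500.
Is 1/2 < 1? YES.
Since P[∪ A_i] ≤ 1/2 < 1, the complement has P[∩ A_i^c] ≥ 1 − 1/2 = 1/2 > 0, so some outcome avoids every A_i.

10·p = 1/2 ≈ 0.500; existence CERTIFIED by the union bound.


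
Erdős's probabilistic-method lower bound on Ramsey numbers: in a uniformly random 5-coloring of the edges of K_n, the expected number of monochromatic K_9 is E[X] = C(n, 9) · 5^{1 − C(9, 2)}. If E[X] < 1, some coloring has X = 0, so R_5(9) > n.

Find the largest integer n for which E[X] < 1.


We need C(n, 9) · 5^{1 − 36} < 1, i.e. C(n, 9) < 5^{36 − 1} = 2910383045673370361328125.
Check values of n near the boundary:
  n = 2170: C(2170, 9) = 2891746779868845075610510; 2891746779868845075610510 < 2910383045673370361328125? YES
  n = 2171: C(2171, 9) = 2903784578674959601827205; 2903784578674959601827205 < 2910383045673370361328125? YES
  n = 2172: C(2172, 9) = 2915866900084148060642020; 2915866900084148060642020 < 2910383045673370361328125? NO
The largest n with C(n, 9) < 2910383045673370361328125 is n = 2171 (where E[X] = 580756915734991920365441/582076609134674072265625 ≈ 0.998). Hence R_5(9) > 2171, i.e. R_5(9) ≥ 2172.

Largest n = 2171; hence R_5(9) > 2171.


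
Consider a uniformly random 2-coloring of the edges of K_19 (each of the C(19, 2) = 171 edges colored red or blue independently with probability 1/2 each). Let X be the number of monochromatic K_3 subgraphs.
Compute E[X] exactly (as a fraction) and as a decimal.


Let X = Σ_S X_S over the C(19, 3) = 969 subsets S of size 3, where X_S = 1 if the K_3 on S is monochromatic.
For a fixed S, the K_3 on S has C(3, 2) = 3 edges. P[all 3 edges red] = (1/2)^3, and likewise for blue, so P[monochromatic] = 2·(1/2)^3 = 2^{1 − 3} = 1/4.
By linearity: E[X] = C(19, 3) · 2^{1 − 3} = 969 · 1/4 = 969/4.
Numerically: E[X] ≈ 242.250000.

E[X] = C(19,3)·2^(1−C(3,2)) = 969/4 ≈ 242.250000.


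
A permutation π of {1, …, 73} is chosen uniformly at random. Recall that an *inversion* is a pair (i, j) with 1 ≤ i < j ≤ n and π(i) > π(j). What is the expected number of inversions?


Write X = Σ X_I over the C(73, 2) = 2628 pairs i < j, with X_I the indicator of one inversion.
There are 2628 indicators.
For each fixed pair i < j, the values π(i) and π(j) are two distinct elements of {1, …, 73} in uniformly random order; by symmetry P[π(i) > π(j)] = 1/2.
By linearity: E[X] = 2628 · (1/2) = C(73, 2) · (1/2) = 2628/2 = 1314 ≈ 1314.00000.

E[X] = 1314 = 1314.00000.


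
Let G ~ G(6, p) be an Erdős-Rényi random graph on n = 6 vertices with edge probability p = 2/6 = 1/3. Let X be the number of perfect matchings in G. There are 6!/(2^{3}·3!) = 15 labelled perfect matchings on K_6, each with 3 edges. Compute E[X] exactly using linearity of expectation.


K_6 has 6!/(2^{3}·3!) = 15 labelled perfect matchings.
For each such perfect matching H, let X_H = 1 if all 3 edges of H are present in G. Then P[X_H = 1] = p^{3} = (1/3)^{3} = 1/27.
By linearity: E[X] = Σ_H E[X_H] = 15 · p^{3} = 15 · 1/27 = 5/9.
Numerically: E[X] ≈ 0.556.

E[X] = 15 · (1/3)^{3} = 5/9 ≈ 0.556.


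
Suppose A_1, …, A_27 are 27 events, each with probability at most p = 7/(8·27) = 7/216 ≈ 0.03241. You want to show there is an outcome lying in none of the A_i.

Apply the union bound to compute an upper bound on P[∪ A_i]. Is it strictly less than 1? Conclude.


Union bound: P[∪_{i=1}^{27} A_i] ≤ Σ_i P[A_i] ≤ 27·p = 27·(7/216) = 7/8.
Numerically: 7/8 ≈ 0.87500.
Is 7/8 < 1? YES.
Since P[∪ A_i] ≤ 7/8 < 1, the complement has P[∩ A_i^c] ≥ 1 − 7/8 = 1/8 > 0, so some outcome avoids every A_i.

27·p = 7/8 ≈ 0.87500; existence CERTIFIED by the union bound.


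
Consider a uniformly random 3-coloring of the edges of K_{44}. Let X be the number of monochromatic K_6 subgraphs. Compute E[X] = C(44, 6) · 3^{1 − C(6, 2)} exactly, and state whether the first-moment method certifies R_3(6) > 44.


E[X] = C(44, 6) · 3^{1 − 15} = 7059052 · 3^{−14} = 7059052/4782969.
As a reduced fraction: E[X] = 7059052/4782969 ≈ 1.47587.
Is E[X] < 1? NO.
Since E[X] ≥ 1, the first-moment bound is inconclusive at n = 44; it does NOT by itself certify R_3(6) > 44.

E[X] = 7059052/4782969 ≈ 1.47587; E[X] ≥ 1; first-moment method inconclusive here.


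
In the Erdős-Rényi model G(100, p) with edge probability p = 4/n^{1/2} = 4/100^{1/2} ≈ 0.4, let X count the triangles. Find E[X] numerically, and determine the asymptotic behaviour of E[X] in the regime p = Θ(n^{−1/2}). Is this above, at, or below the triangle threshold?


Number of potential triangles: C(100, 3) = 161700.
Each occurs with probability p³ ≈ (0.4)³ ≈ 6.4000000e-02.
By linearity: E[X] = C(100, 3)·p³ ≈ 161700 · 6.4000000e-02 ≈ 10348.80000.
Since α = 1/2 < 1, p = c/n^{1/2} ≫ 1/n is above the triangle threshold p ~ 1/n. Asymptotically E[X] ~ (c³/6)·n^{3(1−α)} = (4³/6)·n^{1.5} → ∞; triangles are abundant w.h.p.

E[X] ≈ 10348.80000; in regime p = Θ(1/n^{1/2}) E[X] diverges (above the triangle threshold p ~ 1/n).


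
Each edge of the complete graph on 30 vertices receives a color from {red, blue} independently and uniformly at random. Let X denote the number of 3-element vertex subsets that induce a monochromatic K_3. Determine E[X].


Let X = Σ_S X_S over the C(30, 3) = 4060 subsets S of size 3, where X_S = 1 if the K_3 on S is monochromatic.
For a fixed S, the K_3 on S has C(3, 2) = 3 edges. P[all 3 edges red] = (1/2)^3, and likewise for blue, so P[monochromatic] = 2·(1/2)^3 = 2^{1 − 3} = 1/4.
Summing: E[X] = C(30, 3) · 2^{1 − 3} = 4060 · 1/4 = 1015.
Numerically: E[X] ≈ 1015.000.

E[X] = C(30,3)·2^(1−C(3,2)) = 1015 ≈ 1015.000.


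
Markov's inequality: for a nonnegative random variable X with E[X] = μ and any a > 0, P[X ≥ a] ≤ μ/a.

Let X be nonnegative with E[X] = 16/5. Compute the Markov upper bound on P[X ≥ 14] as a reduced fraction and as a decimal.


μ = E[X] = 16/5, a = 14.
Markov: P[X ≥ 14] ≤ μ/a = (16/5)/14 = 8/35.
Numerically: ≈ 0.2286.
(Since a = 14 > μ = 3.2000, the bound 8/35 is < 1 and informative.)

P[X ≥ 14] ≤ 8/35 ≈ 0.2286.


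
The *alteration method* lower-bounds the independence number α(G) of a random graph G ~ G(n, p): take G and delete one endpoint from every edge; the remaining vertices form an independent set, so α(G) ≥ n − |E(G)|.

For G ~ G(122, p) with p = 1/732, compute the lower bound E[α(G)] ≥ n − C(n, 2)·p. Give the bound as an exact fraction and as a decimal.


E[|E(G)|] = C(122, 2)·p = 7381 · (1/732) = 121/12.
E[α(G)] ≥ n − E[|E(G)|] = 122 − 121/12 = 1343/12.
Numerically: ≈ 111.917.
(This is only a lower bound; the true E[α(G)] may be larger.)

E[α(G)] ≥ 1343/12 ≈ 111.917.


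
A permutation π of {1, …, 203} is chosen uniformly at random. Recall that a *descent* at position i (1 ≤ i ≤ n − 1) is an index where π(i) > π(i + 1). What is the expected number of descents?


Write X = Σ X_I over i = 1, …, 202, with X_I the indicator of one descent.
There are 202 indicators.
For each fixed i, the pair (π(i), π(i+1)) is a uniformly random ordered pair of distinct values from {1, …, 203}; by symmetry P[π(i) > π(i+1)] = 1/2.
By linearity: E[X] = 202 · (1/2) = (203 − 1) · (1/2) = 101 ≈ 101.0000.

E[X] = 101 = 101.0000.


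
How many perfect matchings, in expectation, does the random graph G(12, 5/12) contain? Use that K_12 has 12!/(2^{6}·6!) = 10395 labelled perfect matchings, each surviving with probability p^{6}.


K_12 has 12!/(2^{6}·6!) = 10395 labelled perfect matchings.
For each such perfect matching H, let X_H = 1 if all 6 edges of H are present in G. Then P[X_H = 1] = p^{6} = (5/12)^{6} = 15625/2985984.
By linearity of expectation: E[X] = Σ_H E[X_H] = 10395 · p^{6} = 10395 · 15625/2985984 = 6015625/110592.
Numerically: E[X] ≈ 54.39.

E[X] = 10395 · (5/12)^{6} = 6015625/110592 ≈ 54.39.


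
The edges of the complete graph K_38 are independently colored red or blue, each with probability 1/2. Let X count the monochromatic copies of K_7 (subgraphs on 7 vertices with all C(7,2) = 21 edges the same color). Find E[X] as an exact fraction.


Let X = Σ_S X_S over the C(38, 7) = 12620256 subsets S of size 7, where X_S = 1 if the K_7 on S is monochromatic.
For a fixed S, the K_7 on S has C(7, 2) = 21 edges. P[all 21 edges red] = (1/2)^21, and likewise for blue, so P[monochromatic] = 2·(1/2)^21 = 2^{1 − 21} = 1/1048576.
By linearity of expectation: E[X] = C(38, 7) · 2^{1 − 21} = 12620256 · 1/1048576 = 394383/32768.
Numerically: E[X] ≈ 12.0356.

E[X] = C(38,7)·2^(1−C(7,2)) = 394383/32768 ≈ 12.0356.


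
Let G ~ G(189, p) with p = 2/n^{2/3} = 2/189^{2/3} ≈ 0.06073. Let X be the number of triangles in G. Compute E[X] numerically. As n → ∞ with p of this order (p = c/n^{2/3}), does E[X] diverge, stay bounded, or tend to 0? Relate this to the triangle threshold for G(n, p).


Number of potential triangles: C(189, 3) = 1107414.
Each occurs with probability p³ ≈ (0.06073)³ ≈ 2.239579e-04.
By linearity: E[X] = C(189, 3)·p³ ≈ 1107414 · 2.239579e-04 ≈ 248.0141.
Since α = 2/3 < 1, p = c/n^{2/3} ≫ 1/n is above the triangle threshold p ~ 1/n. Asymptotically E[X] ~ (c³/6)·n^{3(1−α)} = (2³/6)·n^{1} → ∞; triangles are abundant w.h.p.

E[X] ≈ 248.0141; in regime p = Θ(1/n^{2/3}) E[X] diverges (above the triangle threshold p ~ 1/n).


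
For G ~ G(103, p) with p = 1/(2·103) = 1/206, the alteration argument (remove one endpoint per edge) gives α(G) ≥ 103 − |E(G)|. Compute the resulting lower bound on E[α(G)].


E[|E(G)|] = C(103, 2)·p = 5253 · (1/206) = 51/2.
E[α(G)] ≥ n − E[|E(G)|] = 103 − 51/2 = 155/2.
Numerically: ≈ 77.500000.
(This is only a lower bound; the true E[α(G)] may be larger.)

E[α(G)] ≥ 155/2 ≈ 77.500000.


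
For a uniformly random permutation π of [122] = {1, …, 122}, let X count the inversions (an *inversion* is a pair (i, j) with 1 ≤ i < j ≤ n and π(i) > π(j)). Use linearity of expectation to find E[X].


Write X = Σ X_I over the C(122, 2) = 7381 pairs i < j, with X_I the indicator of one inversion.
There are 7381 indicators.
For each fixed pair i < j, the values π(i) and π(j) are two distinct elements of {1, …, 122} in uniformly random order; by symmetry P[π(i) > π(j)] = 1/2.
By linearity: E[X] = 7381 · (1/2) = C(122, 2) · (1/2) = 7381/2 = 7381/2 ≈ 3690.50000.

E[X] = 7381/2 = 3690.50000.


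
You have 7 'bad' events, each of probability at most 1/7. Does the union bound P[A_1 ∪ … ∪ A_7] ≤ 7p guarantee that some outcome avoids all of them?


Union bound: P[∪_{i=1}^{7} A_i] ≤ Σ_i P[A_i] ≤ 7·p = 7·(1/7) = 1.
Numerically: 1 ≈ 1.0000.
Is 1 < 1? NO.
Since the bound 1 is ≥ 1, the union bound is uninformative here; it does NOT by itself certify existence.

7·p = 1 ≈ 1.0000; existence NOT certified by the union bound.


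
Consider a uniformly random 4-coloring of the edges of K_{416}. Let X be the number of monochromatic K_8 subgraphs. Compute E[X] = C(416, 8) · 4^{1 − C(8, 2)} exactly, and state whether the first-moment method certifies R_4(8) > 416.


E[X] = C(416, 8) · 4^{1 − 28} = 20788229335792620 · 4^{−27} = 20788229335792620/18014398509481984.
As a reduced fraction: E[X] = 5197057333948155/4503599627370496 ≈ 1.1540.
Is E[X] < 1? NO.
Since E[X] ≥ 1, the first-moment bound is inconclusive at n = 416; it does NOT by itself certify R_4(8) > 416.

E[X] = 5197057333948155/4503599627370496 ≈ 1.1540; E[X] ≥ 1; first-moment method inconclusive here.


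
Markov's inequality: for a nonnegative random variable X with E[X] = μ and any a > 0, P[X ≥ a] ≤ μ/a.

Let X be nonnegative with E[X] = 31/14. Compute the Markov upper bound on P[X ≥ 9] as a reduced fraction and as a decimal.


μ = E[X] = 31/14, a = 9.
Markov: P[X ≥ 9] ≤ μ/a = (31/14)/9 = 31/126.
Numerically: ≈ 0.246032.
(Since a = 9 > μ = 2.214286, the bound 31/126 is < 1 and informative.)

P[X ≥ 9] ≤ 31/126 ≈ 0.246032.


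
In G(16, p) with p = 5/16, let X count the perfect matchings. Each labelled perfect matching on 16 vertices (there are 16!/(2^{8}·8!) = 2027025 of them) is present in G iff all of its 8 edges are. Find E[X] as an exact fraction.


K_16 has 16!/(2^{8}·8!) = 2027025 labelled perfect matchings.
For each such perfect matching H, let X_H = 1 if all 8 edges of H are present in G. Then P[X_H = 1] = p^{8} = (5/16)^{8} = 390625/4294967296.
Summing the indicators: E[X] = Σ_H E[X_H] = 2027025 · p^{8} = 2027025 · 390625/4294967296 = 791806640625/4294967296.
Numerically: E[X] ≈ 184.36.

E[X] = 2027025 · (5/16)^{8} = 791806640625/4294967296 ≈ 184.36.


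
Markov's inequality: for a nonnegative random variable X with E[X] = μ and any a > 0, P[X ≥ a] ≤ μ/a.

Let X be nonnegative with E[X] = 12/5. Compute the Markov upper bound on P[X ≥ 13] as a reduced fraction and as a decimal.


μ = E[X] = 12/5, a = 13.
Markov: P[X ≥ 13] ≤ μ/a = (12/5)/13 = 12/65.
Numerically: ≈ 0.184615.
(Since a = 13 > μ = 2.400000, the bound 12/65 is < 1 and informative.)

P[X ≥ 13] ≤ 12/65 ≈ 0.184615.


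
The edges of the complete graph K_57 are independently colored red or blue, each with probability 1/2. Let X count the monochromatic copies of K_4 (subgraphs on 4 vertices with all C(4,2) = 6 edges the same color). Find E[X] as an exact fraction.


Let X = Σ_S X_S over the C(57, 4) = 395010 subsets S of size 4, where X_S = 1 if the K_4 on S is monochromatic.
For a fixed S, the K_4 on S has C(4, 2) = 6 edges. P[all 6 edges red] = (1/2)^6, and likewise for blue, so P[monochromatic] = 2·(1/2)^6 = 2^{1 − 6} = 1/32.
Summing: E[X] = C(57, 4) · 2^{1 − 6} = 395010 · 1/32 = 197505/16.
Numerically: E[X] ≈ 12344.0625.

E[X] = C(57,4)·2^(1−C(4,2)) = 197505/16 ≈ 12344.0625.


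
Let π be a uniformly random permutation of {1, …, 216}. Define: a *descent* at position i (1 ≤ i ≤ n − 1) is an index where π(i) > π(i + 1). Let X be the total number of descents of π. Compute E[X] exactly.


Write X = Σ X_I over i = 1, …, 215, with X_I the indicator of one descent.
There are 215 indicators.
For each fixed i, the pair (π(i), π(i+1)) is a uniformly random ordered pair of distinct values from {1, …, 216}; by symmetry P[π(i) > π(i+1)] = 1/2.
By linearity: E[X] = 215 · (1/2) = (216 − 1) · (1/2) = 215/2 ≈ 107.50000.

E[X] = 215/2 = 107.50000.


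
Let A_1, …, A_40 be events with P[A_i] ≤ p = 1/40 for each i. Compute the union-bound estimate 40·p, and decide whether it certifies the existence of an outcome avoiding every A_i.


Union bound: P[∪_{i=1}^{40} A_i] ≤ Σ_i P[A_i] ≤ 40·p = 40·(1/40) = 1.
Numerically: 1 ≈ 1.0000000.
Is 1 < 1? NO.
Since the bound 1 is ≥ 1, the union bound is uninformative here; it does NOT by itself certify existence.

40·p = 1 ≈ 1.0000000; existence NOT certified by the union bound.


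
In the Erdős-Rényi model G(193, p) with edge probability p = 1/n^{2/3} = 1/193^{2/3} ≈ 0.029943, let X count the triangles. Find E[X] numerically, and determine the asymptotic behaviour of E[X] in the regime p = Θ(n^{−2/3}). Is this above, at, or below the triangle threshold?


Number of potential triangles: C(193, 3) = 1179616.
Each occurs with probability p³ ≈ (0.029943)³ ≈ 2.6846358e-05.
By linearity: E[X] = C(193, 3)·p³ ≈ 1179616 · 2.6846358e-05 ≈ 31.66839.
Since α = 2/3 < 1, p = c/n^{2/3} ≫ 1/n is above the triangle threshold p ~ 1/n. Asymptotically E[X] ~ (c³/6)·n^{3(1−α)} = (1³/6)·n^{1} → ∞; triangles are abundant w.h.p.

E[X] ≈ 31.66839; in regime p = Θ(1/n^{2/3}) E[X] diverges (above the triangle threshold p ~ 1/n).


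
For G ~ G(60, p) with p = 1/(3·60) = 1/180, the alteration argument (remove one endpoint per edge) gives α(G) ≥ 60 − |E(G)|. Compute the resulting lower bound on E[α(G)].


E[|E(G)|] = C(60, 2)·p = 1770 · (1/180) = 59/6.
E[α(G)] ≥ n − E[|E(G)|] = 60 − 59/6 = 301/6.
Numerically: ≈ 50.16667.
(This is only a lower bound; the true E[α(G)] may be larger.)

E[α(G)] ≥ 301/6 ≈ 50.16667.


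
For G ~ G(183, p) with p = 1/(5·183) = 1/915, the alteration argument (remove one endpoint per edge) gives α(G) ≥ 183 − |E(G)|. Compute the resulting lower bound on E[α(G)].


E[|E(G)|] = C(183, 2)·p = 16653 · (1/915) = 91/5.
E[α(G)] ≥ n − E[|E(G)|] = 183 − 91/5 = 824/5.
Numerically: ≈ 164.80000.
(This is only a lower bound; the true E[α(G)] may be larger.)

E[α(G)] ≥ 824/5 ≈ 164.80000.


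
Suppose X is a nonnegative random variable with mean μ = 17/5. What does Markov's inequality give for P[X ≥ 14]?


μ = E[X] = 17/5, a = 14.
Markov: P[X ≥ 14] ≤ μ/a = (17/5)/14 = 17/70.
Numerically: ≈ 0.2429.
(Since a = 14 > μ = 3.4000, the bound 17/70 is < 1 and informative.)

P[X ≥ 14] ≤ 17/70 ≈ 0.2429.


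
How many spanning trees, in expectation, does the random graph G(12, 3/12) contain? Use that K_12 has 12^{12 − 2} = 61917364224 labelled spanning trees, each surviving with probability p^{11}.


K_12 has 12^{12 − 2} = 61917364224 labelled spanning trees.
For each such spanning tree H, let X_H = 1 if all 11 edges of H are present in G. Then P[X_H = 1] = p^{11} = (1/4)^{11} = 1/4194304.
Summing the indicators: E[X] = Σ_H E[X_H] = 61917364224 · p^{11} = 61917364224 · 1/4194304 = 59049/4.
Numerically: E[X] ≈ 14762.2.

E[X] = 61917364224 · (1/4)^{11} = 59049/4 ≈ 14762.2.


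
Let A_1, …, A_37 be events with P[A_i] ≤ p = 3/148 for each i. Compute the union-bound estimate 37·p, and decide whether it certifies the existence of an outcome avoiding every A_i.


Union bound: P[∪_{i=1}^{37} A_i] ≤ Σ_i P[A_i] ≤ 37·p = 37·(3/148) = 3/4.
Numerically: 3/4 ≈ 0.7500000.
Is 3/4 < 1? YES.
Since P[∪ A_i] ≤ 3/4 < 1, the complement has P[∩ A_i^c] ≥ 1 − 3/4 = 1/4 > 0, so some outcome avoids every A_i.

37·p = 3/4 ≈ 0.7500000; existence CERTIFIED by the union bound.


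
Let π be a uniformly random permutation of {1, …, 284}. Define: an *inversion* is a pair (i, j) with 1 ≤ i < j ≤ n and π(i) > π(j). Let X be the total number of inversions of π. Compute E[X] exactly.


Write X = Σ X_I over the C(284, 2) = 40186 pairs i < j, with X_I the indicator of one inversion.
There are 40186 indicators.
For each fixed pair i < j, the values π(i) and π(j) are two distinct elements of {1, …, 284} in uniformly random order; by symmetry P[π(i) > π(j)] = 1/2.
By linearity: E[X] = 40186 · (1/2) = C(284, 2) · (1/2) = 40186/2 = 20093 ≈ 20093.000.

E[X] = 20093 = 20093.000.


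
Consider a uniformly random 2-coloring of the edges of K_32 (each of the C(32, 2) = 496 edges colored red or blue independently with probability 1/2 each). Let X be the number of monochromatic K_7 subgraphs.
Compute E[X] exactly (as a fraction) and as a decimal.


Let X = Σ_S X_S over the C(32, 7) = 3365856 subsets S of size 7, where X_S = 1 if the K_7 on S is monochromatic.
For a fixed S, the K_7 on S has C(7, 2) = 21 edges. P[all 21 edges red] = (1/2)^21, and likewise for blue, so P[monochromatic] = 2·(1/2)^21 = 2^{1 − 21} = 1/1048576.
By linearity of expectation: E[X] = C(32, 7) · 2^{1 − 21} = 3365856 · 1/1048576 = 105183/32768.
Numerically: E[X] ≈ 3.210.

E[X] = C(32,7)·2^(1−C(7,2)) = 105183/32768 ≈ 3.210.


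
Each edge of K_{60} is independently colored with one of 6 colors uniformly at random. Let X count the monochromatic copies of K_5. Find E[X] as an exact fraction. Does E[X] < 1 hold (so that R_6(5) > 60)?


E[X] = C(60, 5) · 6^{1 − 10} = 5461512 · 6^{−9} = 5461512/10077696.
As a reduced fraction: E[X] = 227563/419904 ≈ 0.5419.
Is E[X] < 1? YES.
Since E[X] < 1, there exists a 6-coloring of K_{60} with no monochromatic K_5; hence R_6(5) > 60.

E[X] = 227563/419904 ≈ 0.5419; E[X] < 1, so R_6(5) > 60.


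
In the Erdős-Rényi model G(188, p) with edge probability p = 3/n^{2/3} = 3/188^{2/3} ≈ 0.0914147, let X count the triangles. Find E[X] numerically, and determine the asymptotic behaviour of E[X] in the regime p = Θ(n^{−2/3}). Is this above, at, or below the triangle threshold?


Number of potential triangles: C(188, 3) = 1089836.
Each occurs with probability p³ ≈ (0.0914147)³ ≈ 7.63920326e-04.
By linearity: E[X] = C(188, 3)·p³ ≈ 1089836 · 7.63920326e-04 ≈ 832.547872.
Since α = 2/3 < 1, p = c/n^{2/3} ≫ 1/n is above the triangle threshold p ~ 1/n. Asymptotically E[X] ~ (c³/6)·n^{3(1−α)} = (3³/6)·n^{1} → ∞; triangles are abundant w.h.p.

E[X] ≈ 832.547872; in regime p = Θ(1/n^{2/3}) E[X] diverges (above the triangle threshold p ~ 1/n).


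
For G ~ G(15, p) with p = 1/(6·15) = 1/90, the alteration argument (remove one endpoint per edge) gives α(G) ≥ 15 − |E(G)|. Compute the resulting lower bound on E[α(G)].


E[|E(G)|] = C(15, 2)·p = 105 · (1/90) = 7/6.
E[α(G)] ≥ n − E[|E(G)|] = 15 − 7/6 = 83/6.
Numerically: ≈ 13.8333.
(This is only a lower bound; the true E[α(G)] may be larger.)

E[α(G)] ≥ 83/6 ≈ 13.8333.


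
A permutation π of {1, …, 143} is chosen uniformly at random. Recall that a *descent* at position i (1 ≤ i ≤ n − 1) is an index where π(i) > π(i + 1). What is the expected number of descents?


Write X = Σ X_I over i = 1, …, 142, with X_I the indicator of one descent.
There are 142 indicators.
For each fixed i, the pair (π(i), π(i+1)) is a uniformly random ordered pair of distinct values from {1, …, 143}; by symmetry P[π(i) > π(i+1)] = 1/2.
By linearity: E[X] = 142 · (1/2) = (143 − 1) · (1/2) = 71 ≈ 71.00000.

E[X] = 71 = 71.00000.


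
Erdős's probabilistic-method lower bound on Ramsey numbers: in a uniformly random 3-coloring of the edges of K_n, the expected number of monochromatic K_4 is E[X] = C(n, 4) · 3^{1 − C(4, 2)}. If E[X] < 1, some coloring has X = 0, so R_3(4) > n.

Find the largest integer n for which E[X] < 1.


We need C(n, 4) · 3^{1 − 6} < 1, i.e. C(n, 4) < 3^{6 − 1} = 243.
Check values of n near the boundary:
  n = 8: C(8, 4) = 70; 70 < 243? YES
  n = 9: C(9, 4) = 126; 126 < 243? YES
  n = 10: C(10, 4) = 210; 210 < 243? YES
  n = 11: C(11, 4) = 330; 330 < 243? NO
  n = 12: C(12, 4) = 495; 495 < 243? NO
  n = 13: C(13, 4) = 715; 715 < 243? NO
The largest n with C(n, 4) < 243 is n = 10 (where E[X] = 70/81 ≈ 0.86420). Hence R_3(4) > 10, i.e. R_3(4) ≥ 11.

Largest n = 10; hence R_3(4) > 10.


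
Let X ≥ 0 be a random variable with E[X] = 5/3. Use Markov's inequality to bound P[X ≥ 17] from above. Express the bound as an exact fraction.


μ = E[X] = 5/3, a = 17.
Markov: P[X ≥ 17] ≤ μ/a = (5/3)/17 = 5/51.
Numerically: ≈ 0.098039.
(Since a = 17 > μ = 1.666667, the bound 5/51 is < 1 and informative.)

P[X ≥ 17] ≤ 5/51 ≈ 0.098039.


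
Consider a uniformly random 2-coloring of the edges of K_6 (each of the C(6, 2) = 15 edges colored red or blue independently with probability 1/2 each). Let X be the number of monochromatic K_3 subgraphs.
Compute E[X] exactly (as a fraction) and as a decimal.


Let X = Σ_S X_S over the C(6, 3) = 20 subsets S of size 3, where X_S = 1 if the K_3 on S is monochromatic.
For a fixed S, the K_3 on S has C(3, 2) = 3 edges. P[all 3 edges red] = (1/2)^3, and likewise for blue, so P[monochromatic] = 2·(1/2)^3 = 2^{1 − 3} = 1/4.
By linearity of expectation: E[X] = C(6, 3) · 2^{1 − 3} = 20 · 1/4 = 5.
Numerically: E[X] ≈ 5.000.

E[X] = C(6,3)·2^(1−C(3,2)) = 5 ≈ 5.000.


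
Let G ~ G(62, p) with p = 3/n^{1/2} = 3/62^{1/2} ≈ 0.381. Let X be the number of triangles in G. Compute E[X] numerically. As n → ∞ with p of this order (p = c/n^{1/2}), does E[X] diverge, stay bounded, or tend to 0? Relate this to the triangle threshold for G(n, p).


Number of potential triangles: C(62, 3) = 37820.
Each occurs with probability p³ ≈ (0.381)³ ≈ 5.530651e-02.
By linearity: E[X] = C(62, 3)·p³ ≈ 37820 · 5.530651e-02 ≈ 2091.6921.
Since α = 1/2 < 1, p = c/n^{1/2} ≫ 1/n is above the triangle threshold p ~ 1/n. Asymptotically E[X] ~ (c³/6)·n^{3(1−α)} = (3³/6)·n^{1.5} → ∞; triangles are abundant w.h.p.

E[X] ≈ 2091.6921; in regime p = Θ(1/n^{1/2}) E[X] diverges (above the triangle threshold p ~ 1/n).


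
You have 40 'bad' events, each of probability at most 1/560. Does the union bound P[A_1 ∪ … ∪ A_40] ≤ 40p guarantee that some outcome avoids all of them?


Union bound: P[∪_{i=1}^{40} A_i] ≤ Σ_i P[A_i] ≤ 40·p = 40·(1/560) = 1/14.
Numerically: 1/14 ≈ 0.071429.
Is 1/14 < 1? YES.
Since P[∪ A_i] ≤ 1/14 < 1, the complement has P[∩ A_i^c] ≥ 1 − 1/14 = 13/14 > 0, so some outcome avoids every A_i.

40·p = 1/14 ≈ 0.071429; existence CERTIFIED by the union bound.


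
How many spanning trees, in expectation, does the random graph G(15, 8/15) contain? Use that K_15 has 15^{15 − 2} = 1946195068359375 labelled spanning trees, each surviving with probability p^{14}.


K_15 has 15^{15 − 2} = 1946195068359375 labelled spanning trees.
For each such spanning tree H, let X_H = 1 if all 14 edges of H are present in G. Then P[X_H = 1] = p^{14} = (8/15)^{14} = 4398046511104/29192926025390625.
By linearity of expectation: E[X] = Σ_H E[X_H] = 1946195068359375 · p^{14} = 1946195068359375 · 4398046511104/29192926025390625 = 4398046511104/15.
Numerically: E[X] ≈ 2.93e+11.

E[X] = 1946195068359375 · (8/15)^{14} = 4398046511104/15 ≈ 2.93e+11.


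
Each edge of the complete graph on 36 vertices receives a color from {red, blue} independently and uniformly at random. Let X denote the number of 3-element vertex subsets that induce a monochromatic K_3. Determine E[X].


Let X = Σ_S X_S over the C(36, 3) = 7140 subsets S of size 3, where X_S = 1 if the K_3 on S is monochromatic.
For a fixed S, the K_3 on S has C(3, 2) = 3 edges. P[all 3 edges red] = (1/2)^3, and likewise for blue, so P[monochromatic] = 2·(1/2)^3 = 2^{1 − 3} = 1/4.
By linearity: E[X] = C(36, 3) · 2^{1 − 3} = 7140 · 1/4 = 1785.
Numerically: E[X] ≈ 1785.00000.

E[X] = C(36,3)·2^(1−C(3,2)) = 1785 ≈ 1785.00000.


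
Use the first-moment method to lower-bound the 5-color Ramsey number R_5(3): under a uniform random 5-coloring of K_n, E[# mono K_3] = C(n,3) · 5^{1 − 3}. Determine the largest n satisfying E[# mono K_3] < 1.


We need C(n, 3) · 5^{1 − 3} < 1, i.e. C(n, 3) < 5^{3 − 1} = 25.
Check values of n near the boundary:
  n = 3: C(3, 3) = 1; 1 < 25? YES
  n = 4: C(4, 3) = 4; 4 < 25? YES
  n = 5: C(5, 3) = 10; 10 < 25? YES
  n = 6: C(6, 3) = 20; 20 < 25? YES
  n = 7: C(7, 3) = 35; 35 < 25? NO
  n = 8: C(8, 3) = 56; 56 < 25? NO
The largest n with C(n, 3) < 25 is n = 6 (where E[X] = 4/5 ≈ 0.800). Hence R_5(3) > 6, i.e. R_5(3) ≥ 7.

Largest n = 6; hence R_5(3) > 6.


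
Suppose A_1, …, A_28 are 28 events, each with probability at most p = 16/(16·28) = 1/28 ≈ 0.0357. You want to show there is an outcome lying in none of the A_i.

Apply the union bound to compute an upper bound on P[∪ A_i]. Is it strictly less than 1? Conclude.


Union bound: P[∪_{i=1}^{28} A_i] ≤ Σ_i P[A_i] ≤ 28·p = 28·(1/28) = 1.
Numerically: 1 ≈ 1.0000.
Is 1 < 1? NO.
Since the bound 1 is ≥ 1, the union bound is uninformative here; it does NOT by itself certify existence.

28·p = 1 ≈ 1.0000; existence NOT certified by the union bound.


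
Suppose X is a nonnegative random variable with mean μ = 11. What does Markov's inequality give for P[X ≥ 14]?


μ = E[X] = 11, a = 14.
Markov: P[X ≥ 14] ≤ μ/a = (11)/14 = 11/14.
Numerically: ≈ 0.7857.
(Since a = 14 > μ = 11.0000, the bound 11/14 is < 1 and informative.)

P[X ≥ 14] ≤ 11/14 ≈ 0.7857.


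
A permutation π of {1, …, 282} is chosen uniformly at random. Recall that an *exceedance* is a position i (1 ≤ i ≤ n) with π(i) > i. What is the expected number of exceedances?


Write X = Σ_{i=1}^{282} X_i, where X_i = 1_{π(i) > i}.
For each fixed i, π(i) is uniform over {1, …, 282} (marginal of a uniform permutation), so P[π(i) > i] = (n − i)/n. Summing: Σ_{i=1}^{282} (n − i)/n = (0 + 1 + … + 281)/282 = 282(282 − 1)/(2·282) = (282 − 1)/2.
Hence E[X] = Σ_{i=1}^{282} (282 − i)/282 = 281/2 ≈ 140.50000.

E[X] = 281/2 = 140.50000.


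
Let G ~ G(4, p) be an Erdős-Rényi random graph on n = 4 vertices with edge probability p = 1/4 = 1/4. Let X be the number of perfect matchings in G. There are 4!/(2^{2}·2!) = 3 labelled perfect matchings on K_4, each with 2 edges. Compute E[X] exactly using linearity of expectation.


K_4 has 4!/(2^{2}·2!) = 3 labelled perfect matchings.
For each such perfect matching H, let X_H = 1 if all 2 edges of H are present in G. Then P[X_H = 1] = p^{2} = (1/4)^{2} = 1/16.
By linearity of expectation: E[X] = Σ_H E[X_H] = 3 · p^{2} = 3 · 1/16 = 3/16.
Numerically: E[X] ≈ 0.1875.

E[X] = 3 · (1/4)^{2} = 3/16 ≈ 0.1875.


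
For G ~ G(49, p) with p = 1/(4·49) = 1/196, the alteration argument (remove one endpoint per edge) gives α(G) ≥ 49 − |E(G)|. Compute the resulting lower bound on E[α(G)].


E[|E(G)|] = C(49, 2)·p = 1176 · (1/196) = 6.
E[α(G)] ≥ n − E[|E(G)|] = 49 − 6 = 43.
Numerically: ≈ 43.000.
(This is only a lower bound; the true E[α(G)] may be larger.)

E[α(G)] ≥ 43 ≈ 43.000.


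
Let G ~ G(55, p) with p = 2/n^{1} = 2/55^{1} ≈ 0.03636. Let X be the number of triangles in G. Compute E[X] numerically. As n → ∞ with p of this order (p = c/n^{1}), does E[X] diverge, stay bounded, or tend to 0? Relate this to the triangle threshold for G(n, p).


Number of potential triangles: C(55, 3) = 26235.
Each occurs with probability p³ ≈ (0.03636)³ ≈ 4.808415e-05.
By linearity: E[X] = C(55, 3)·p³ ≈ 26235 · 4.808415e-05 ≈ 1.2615.
Here α = 1, so p = 2/n is exactly at the triangle threshold p ~ 1/n. Asymptotically E[X] → c³/6 = 2³/6 = 4/3 ≈ 1.3333, a bounded constant. In this regime the triangle count is asymptotically Poisson(c³/6).

E[X] ≈ 1.2615; in regime p = Θ(1/n^{1}) E[X] stays bounded (at the triangle threshold p ~ 1/n).
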